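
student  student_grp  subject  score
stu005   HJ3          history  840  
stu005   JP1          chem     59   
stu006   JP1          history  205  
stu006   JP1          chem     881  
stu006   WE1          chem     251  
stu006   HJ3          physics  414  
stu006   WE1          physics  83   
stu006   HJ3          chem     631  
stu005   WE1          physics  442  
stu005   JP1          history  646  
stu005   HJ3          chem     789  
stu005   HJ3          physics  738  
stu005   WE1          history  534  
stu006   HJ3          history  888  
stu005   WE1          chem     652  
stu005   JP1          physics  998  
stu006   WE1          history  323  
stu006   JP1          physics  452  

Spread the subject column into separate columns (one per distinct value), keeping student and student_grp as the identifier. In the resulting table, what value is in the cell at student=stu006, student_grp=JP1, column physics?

Wide layout: rows indexed by student and student_grp, columns are the 3 distinct subject values (history, chem, physics).
Cell (student=stu006, student_grp=JP1, subject=physics) draws from the long row where student=stu006, student_grp=JP1 and subject=physics, which has score=452.

452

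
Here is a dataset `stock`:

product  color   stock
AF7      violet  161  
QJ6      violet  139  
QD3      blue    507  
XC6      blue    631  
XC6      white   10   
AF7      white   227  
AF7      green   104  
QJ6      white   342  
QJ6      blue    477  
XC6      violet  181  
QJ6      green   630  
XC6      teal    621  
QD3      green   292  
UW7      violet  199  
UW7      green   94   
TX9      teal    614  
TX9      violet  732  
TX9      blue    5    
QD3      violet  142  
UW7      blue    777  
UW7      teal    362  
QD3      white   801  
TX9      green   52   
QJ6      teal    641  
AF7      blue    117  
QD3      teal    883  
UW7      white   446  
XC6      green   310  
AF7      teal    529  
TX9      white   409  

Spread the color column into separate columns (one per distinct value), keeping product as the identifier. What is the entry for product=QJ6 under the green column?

630

Wide layout: rows indexed by product, columns are the 5 distinct color values (violet, blue, white, green, teal).
Cell (product=QJ6, color=green) draws from the long row where product=QJ6 and color=green, which has stock=630.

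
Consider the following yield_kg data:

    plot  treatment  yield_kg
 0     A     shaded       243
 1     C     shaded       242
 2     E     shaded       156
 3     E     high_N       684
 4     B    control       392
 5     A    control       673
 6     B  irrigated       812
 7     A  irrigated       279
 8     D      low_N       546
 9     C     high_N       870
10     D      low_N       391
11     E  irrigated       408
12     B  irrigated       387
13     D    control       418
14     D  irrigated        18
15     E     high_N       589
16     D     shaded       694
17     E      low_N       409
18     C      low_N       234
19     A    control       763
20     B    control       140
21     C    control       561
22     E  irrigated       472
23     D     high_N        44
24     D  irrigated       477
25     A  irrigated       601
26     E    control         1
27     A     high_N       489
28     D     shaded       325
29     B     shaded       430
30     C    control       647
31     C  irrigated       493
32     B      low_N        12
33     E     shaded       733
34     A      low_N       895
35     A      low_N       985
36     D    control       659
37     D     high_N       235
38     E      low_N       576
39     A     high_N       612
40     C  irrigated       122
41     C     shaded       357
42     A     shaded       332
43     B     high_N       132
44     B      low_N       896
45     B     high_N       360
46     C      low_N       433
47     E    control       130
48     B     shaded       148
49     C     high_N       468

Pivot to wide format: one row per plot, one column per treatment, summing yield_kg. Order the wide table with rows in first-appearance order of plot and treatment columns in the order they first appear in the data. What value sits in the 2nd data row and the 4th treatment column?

With rows in first-appearance order of plot, row 2 is plot=C. treatment columns in first-appearance order: shaded, high_N, control, irrigated, low_N; column 4 is irrigated.
Long rows with plot=C, treatment=irrigated: 493 + 122 = 615.

615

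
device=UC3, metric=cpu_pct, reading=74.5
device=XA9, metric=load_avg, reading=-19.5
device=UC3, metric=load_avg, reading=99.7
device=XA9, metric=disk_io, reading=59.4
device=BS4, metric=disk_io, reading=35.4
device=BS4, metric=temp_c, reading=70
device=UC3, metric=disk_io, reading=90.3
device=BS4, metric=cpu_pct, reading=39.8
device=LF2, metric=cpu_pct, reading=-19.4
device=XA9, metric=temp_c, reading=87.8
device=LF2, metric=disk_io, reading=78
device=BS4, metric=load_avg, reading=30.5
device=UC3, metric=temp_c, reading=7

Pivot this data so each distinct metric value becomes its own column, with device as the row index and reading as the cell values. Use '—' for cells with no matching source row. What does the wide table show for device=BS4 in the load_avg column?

30.5

The long row with device=BS4, metric=load_avg has reading=30.5.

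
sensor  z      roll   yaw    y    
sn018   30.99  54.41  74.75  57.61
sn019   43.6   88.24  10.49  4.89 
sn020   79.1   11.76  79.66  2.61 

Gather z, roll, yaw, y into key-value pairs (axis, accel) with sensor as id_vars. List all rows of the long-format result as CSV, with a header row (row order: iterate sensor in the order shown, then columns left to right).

Each (sensor, column) pair becomes one row: 3 × 4 = 12 rows.
For example, (sn018, z) → accel=30.99.

sensor,axis,accel
sn018,z,30.99
sn018,roll,54.41
sn018,yaw,74.75
sn018,y,57.61
sn019,z,43.6
sn019,roll,88.24
sn019,yaw,10.49
sn019,y,4.89
sn020,z,79.1
sn020,roll,11.76
sn020,yaw,79.66
sn020,y,2.61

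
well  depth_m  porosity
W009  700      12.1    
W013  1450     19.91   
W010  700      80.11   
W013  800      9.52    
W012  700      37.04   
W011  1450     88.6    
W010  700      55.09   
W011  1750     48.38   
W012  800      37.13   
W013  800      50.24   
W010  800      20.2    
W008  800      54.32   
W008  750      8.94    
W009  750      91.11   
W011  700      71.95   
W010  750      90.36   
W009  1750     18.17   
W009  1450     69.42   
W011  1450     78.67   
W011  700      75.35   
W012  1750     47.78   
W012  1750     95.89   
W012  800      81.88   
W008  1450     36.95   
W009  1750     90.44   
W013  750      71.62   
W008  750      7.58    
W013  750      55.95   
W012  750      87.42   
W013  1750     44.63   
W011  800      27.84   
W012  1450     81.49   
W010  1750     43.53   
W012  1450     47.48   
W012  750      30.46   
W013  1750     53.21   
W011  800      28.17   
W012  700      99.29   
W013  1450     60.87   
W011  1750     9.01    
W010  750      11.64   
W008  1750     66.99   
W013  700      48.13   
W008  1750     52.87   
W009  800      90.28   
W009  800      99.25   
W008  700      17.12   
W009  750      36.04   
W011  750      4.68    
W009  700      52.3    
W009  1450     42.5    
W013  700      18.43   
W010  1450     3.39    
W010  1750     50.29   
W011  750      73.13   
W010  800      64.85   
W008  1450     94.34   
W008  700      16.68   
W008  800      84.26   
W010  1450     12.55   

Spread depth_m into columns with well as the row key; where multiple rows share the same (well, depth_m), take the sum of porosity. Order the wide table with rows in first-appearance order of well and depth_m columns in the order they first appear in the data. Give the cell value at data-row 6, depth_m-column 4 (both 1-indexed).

119.86

With rows in first-appearance order of well, row 6 is well=W008. depth_m columns in first-appearance order: 700, 1450, 800, 1750, 750; column 4 is 1750.
Long rows with well=W008, depth_m=1750: 66.99 + 52.87 = 119.86.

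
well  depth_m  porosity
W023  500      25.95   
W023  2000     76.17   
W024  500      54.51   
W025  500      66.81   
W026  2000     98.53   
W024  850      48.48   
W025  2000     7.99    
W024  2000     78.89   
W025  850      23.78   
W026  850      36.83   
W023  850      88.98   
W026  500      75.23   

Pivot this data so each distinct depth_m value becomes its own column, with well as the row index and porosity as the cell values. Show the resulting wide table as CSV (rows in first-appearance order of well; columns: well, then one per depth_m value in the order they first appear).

Columns: well plus the 3 distinct depth_m values (500, 2000, 850).
For example, row W023 column 500 takes porosity=25.95 from the long row (W023, 500).

well,500,2000,850
W023,25.95,76.17,88.98
W024,54.51,78.89,48.48
W025,66.81,7.99,23.78
W026,75.23,98.53,36.83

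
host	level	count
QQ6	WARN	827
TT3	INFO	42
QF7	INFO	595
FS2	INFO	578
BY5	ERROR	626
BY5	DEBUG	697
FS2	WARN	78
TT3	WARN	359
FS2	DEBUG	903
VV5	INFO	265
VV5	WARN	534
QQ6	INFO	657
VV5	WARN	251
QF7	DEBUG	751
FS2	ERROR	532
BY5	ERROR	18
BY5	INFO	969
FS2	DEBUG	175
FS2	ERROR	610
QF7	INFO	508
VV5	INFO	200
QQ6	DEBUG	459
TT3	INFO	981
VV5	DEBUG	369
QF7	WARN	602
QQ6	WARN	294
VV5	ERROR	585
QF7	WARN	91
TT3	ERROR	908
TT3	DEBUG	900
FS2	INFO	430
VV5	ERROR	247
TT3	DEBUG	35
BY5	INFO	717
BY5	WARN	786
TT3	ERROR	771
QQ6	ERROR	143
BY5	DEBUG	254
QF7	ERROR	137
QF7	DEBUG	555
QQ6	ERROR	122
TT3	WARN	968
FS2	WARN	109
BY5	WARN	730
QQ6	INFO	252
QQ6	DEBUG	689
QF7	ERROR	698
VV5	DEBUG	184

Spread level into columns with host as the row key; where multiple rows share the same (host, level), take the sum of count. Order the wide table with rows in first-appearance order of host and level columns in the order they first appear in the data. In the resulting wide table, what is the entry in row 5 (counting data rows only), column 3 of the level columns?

With rows in first-appearance order of host, row 5 is host=BY5. level columns in first-appearance order: WARN, INFO, ERROR, DEBUG; column 3 is ERROR.
Long rows with host=BY5, level=ERROR: 626 + 18 = 644.

644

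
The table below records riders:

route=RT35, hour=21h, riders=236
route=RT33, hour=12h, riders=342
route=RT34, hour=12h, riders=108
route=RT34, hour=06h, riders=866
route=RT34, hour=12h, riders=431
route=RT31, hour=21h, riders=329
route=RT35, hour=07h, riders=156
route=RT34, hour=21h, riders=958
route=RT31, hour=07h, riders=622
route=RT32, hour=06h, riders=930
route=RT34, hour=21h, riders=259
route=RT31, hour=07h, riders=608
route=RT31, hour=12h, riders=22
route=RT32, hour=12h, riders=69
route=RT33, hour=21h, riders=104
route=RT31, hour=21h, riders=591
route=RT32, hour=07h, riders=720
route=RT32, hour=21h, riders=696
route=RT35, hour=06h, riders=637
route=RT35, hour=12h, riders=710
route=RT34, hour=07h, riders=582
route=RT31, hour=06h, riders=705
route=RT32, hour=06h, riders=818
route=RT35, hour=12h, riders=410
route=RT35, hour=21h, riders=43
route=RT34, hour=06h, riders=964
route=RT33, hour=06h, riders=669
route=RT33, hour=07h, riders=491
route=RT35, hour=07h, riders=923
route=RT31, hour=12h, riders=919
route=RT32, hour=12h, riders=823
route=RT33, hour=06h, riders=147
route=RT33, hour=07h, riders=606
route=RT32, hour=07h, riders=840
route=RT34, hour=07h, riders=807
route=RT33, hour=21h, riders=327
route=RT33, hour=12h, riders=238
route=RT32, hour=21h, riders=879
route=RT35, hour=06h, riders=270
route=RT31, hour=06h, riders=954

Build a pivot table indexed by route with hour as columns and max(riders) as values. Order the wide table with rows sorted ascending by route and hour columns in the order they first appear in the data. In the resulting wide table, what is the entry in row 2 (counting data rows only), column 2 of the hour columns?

823

With rows sorted ascending by route, row 2 is route=RT32. hour columns in first-appearance order: 21h, 12h, 06h, 07h; column 2 is 12h.
Long rows with route=RT32, hour=12h: max(69, 823) = 823.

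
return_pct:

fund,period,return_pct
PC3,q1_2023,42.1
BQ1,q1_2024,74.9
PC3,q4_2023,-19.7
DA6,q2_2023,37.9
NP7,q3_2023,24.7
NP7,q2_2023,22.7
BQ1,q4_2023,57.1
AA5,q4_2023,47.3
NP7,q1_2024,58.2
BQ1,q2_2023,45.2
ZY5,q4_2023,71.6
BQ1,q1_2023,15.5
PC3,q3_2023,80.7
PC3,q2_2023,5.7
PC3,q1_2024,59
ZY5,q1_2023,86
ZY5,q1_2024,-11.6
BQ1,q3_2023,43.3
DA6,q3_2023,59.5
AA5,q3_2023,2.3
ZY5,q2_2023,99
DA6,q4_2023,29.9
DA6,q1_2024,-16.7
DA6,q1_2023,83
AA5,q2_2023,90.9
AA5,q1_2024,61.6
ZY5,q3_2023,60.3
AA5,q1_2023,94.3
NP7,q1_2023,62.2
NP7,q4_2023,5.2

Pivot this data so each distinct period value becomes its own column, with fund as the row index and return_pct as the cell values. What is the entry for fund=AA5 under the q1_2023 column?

94.3

Wide layout: rows indexed by fund, columns are the 5 distinct period values (q1_2023, q1_2024, q4_2023, q2_2023, q3_2023).
Cell (fund=AA5, period=q1_2023) draws from the long row where fund=AA5 and period=q1_2023, which has return_pct=94.3.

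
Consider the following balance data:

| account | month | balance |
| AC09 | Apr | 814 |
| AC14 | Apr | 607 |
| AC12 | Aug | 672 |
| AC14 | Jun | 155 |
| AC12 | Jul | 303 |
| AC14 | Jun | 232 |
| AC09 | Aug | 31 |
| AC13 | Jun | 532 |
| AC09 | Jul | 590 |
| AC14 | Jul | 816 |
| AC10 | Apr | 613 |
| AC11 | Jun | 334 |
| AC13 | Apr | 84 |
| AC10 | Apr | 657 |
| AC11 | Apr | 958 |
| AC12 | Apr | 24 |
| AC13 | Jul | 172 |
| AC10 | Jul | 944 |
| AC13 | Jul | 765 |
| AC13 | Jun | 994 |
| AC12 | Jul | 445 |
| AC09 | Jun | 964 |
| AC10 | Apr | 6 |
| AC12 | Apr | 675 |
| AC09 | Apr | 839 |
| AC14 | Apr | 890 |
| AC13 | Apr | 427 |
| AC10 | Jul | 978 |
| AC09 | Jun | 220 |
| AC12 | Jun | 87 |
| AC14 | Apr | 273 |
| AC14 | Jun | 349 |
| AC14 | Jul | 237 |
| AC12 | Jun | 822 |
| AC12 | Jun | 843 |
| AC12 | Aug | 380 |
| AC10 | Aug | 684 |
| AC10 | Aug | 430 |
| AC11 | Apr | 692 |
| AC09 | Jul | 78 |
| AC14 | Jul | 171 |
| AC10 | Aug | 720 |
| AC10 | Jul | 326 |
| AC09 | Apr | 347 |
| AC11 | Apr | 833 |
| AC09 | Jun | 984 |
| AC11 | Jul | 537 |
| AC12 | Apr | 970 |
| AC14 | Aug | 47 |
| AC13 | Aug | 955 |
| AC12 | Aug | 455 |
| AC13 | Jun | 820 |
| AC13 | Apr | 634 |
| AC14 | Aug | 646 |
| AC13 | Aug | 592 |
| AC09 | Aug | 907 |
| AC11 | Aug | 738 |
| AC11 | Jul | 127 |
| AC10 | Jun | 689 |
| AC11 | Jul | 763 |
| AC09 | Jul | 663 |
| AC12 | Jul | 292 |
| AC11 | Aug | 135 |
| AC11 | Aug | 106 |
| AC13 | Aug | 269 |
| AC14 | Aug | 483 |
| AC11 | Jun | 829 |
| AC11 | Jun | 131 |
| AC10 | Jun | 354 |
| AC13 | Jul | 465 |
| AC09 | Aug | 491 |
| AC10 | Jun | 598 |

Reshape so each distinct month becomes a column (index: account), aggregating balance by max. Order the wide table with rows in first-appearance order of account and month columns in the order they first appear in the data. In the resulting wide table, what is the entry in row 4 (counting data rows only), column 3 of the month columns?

With rows in first-appearance order of account, row 4 is account=AC13. month columns in first-appearance order: Apr, Aug, Jun, Jul; column 3 is Jun.
Long rows with account=AC13, month=Jun: max(532, 994, 820) = 994.

994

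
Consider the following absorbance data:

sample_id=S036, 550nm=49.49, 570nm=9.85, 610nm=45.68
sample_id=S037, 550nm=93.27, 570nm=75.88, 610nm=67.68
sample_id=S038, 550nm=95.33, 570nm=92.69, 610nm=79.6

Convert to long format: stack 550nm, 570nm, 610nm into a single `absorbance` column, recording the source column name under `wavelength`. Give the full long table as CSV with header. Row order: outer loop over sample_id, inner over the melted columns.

Each (sample_id, column) pair becomes one row: 3 × 3 = 9 rows.
For example, (S036, 550nm) → absorbance=49.49.

sample_id,wavelength,absorbance
S036,550nm,49.49
S036,570nm,9.85
S036,610nm,45.68
S037,550nm,93.27
S037,570nm,75.88
S037,610nm,67.68
S038,550nm,95.33
S038,570nm,92.69
S038,610nm,79.6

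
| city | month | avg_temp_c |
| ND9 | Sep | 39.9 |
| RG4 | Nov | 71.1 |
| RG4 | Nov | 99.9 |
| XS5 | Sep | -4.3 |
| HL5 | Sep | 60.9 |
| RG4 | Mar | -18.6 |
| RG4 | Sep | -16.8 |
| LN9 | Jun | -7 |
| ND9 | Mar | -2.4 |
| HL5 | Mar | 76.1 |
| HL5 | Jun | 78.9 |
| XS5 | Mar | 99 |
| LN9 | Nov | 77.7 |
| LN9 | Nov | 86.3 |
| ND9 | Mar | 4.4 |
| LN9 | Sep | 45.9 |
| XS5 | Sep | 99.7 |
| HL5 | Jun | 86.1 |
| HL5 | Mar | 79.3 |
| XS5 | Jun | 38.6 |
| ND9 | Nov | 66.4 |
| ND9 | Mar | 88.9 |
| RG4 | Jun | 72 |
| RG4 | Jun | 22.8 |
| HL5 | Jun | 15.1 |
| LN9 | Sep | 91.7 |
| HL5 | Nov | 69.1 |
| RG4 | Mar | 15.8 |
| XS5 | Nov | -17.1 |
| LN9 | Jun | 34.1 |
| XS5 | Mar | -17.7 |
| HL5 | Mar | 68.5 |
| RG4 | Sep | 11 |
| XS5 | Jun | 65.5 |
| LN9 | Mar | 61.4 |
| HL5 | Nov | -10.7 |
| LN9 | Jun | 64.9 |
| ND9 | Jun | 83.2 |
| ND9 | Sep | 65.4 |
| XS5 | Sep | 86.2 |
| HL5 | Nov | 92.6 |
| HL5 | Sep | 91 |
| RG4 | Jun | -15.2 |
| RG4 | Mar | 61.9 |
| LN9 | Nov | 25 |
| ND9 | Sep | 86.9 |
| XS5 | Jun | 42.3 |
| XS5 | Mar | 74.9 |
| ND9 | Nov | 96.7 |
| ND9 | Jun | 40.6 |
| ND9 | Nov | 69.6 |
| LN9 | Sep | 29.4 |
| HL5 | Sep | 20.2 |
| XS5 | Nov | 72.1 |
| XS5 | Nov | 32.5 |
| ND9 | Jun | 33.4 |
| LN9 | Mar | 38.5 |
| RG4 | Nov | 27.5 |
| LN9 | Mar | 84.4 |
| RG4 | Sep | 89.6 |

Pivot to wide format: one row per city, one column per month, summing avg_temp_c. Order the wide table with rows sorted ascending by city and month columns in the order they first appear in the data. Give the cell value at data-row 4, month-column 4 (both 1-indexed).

With rows sorted ascending by city, row 4 is city=RG4. month columns in first-appearance order: Sep, Nov, Mar, Jun; column 4 is Jun.
Long rows with city=RG4, month=Jun: 72 + 22.8 + -15.2 = 79.6.

79.6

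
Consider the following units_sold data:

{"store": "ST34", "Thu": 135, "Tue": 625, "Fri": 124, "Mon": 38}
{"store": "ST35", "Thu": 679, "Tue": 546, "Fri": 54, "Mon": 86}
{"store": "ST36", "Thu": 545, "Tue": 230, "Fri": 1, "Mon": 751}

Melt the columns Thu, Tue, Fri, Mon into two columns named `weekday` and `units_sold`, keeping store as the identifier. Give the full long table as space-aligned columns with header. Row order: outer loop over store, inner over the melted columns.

store  weekday  units_sold
ST34   Thu      135       
ST34   Tue      625       
ST34   Fri      124       
ST34   Mon      38        
ST35   Thu      679       
ST35   Tue      546       
ST35   Fri      54        
ST35   Mon      86        
ST36   Thu      545       
ST36   Tue      230       
ST36   Fri      1         
ST36   Mon      751       

Each (store, column) pair becomes one row: 3 × 4 = 12 rows.
For example, (ST34, Thu) → units_sold=135.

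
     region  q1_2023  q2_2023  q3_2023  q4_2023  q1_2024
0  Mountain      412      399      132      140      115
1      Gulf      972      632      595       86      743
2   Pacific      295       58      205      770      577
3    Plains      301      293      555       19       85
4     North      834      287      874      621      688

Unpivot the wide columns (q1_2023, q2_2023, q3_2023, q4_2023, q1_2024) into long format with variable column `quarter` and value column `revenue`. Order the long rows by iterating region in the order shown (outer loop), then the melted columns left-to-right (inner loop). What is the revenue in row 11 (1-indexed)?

295

25 rows total (5 × 5). Row 11: index ⌊(11-1)/5⌋ = 2 into region → Pacific; (11-1) mod 5 = 0 into the melted columns → q1_2023.
So row 11 is (Pacific, q1_2023, 295); revenue = 295.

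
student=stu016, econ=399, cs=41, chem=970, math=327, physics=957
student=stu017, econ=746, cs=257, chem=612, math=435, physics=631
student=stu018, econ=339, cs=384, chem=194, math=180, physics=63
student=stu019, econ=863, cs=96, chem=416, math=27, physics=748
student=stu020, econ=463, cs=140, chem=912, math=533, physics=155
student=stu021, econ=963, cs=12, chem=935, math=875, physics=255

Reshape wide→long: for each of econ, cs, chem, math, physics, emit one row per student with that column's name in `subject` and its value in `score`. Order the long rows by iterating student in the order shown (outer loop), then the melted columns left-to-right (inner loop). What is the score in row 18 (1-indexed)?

416

30 rows total (6 × 5). Row 18: index ⌊(18-1)/5⌋ = 3 into student → stu019; (18-1) mod 5 = 2 into the melted columns → chem.
So row 18 is (stu019, chem, 416); score = 416.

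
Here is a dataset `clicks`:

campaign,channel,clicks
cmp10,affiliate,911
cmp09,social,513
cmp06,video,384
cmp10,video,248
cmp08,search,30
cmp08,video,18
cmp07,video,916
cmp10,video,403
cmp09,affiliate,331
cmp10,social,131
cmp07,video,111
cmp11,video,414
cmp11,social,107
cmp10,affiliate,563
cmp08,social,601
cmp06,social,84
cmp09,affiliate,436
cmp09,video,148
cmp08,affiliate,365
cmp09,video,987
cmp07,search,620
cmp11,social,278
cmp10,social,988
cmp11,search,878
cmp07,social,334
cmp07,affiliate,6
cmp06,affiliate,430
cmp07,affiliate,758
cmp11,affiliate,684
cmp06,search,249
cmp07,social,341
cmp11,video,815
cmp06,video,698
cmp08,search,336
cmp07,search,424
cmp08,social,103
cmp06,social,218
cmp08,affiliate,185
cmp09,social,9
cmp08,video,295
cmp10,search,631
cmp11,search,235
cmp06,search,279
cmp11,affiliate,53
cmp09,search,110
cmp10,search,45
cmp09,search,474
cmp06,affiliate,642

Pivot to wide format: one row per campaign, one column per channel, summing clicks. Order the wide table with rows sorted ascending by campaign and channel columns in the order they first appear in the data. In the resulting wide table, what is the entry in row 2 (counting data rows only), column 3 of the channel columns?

1027

With rows sorted ascending by campaign, row 2 is campaign=cmp07. channel columns in first-appearance order: affiliate, social, video, search; column 3 is video.
Long rows with campaign=cmp07, channel=video: 916 + 111 = 1027.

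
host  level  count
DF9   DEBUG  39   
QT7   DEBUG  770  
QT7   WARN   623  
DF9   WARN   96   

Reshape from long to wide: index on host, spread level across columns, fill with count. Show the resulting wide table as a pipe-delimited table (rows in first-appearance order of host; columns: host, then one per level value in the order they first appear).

| host | DEBUG | WARN |
| DF9 | 39 | 96 |
| QT7 | 770 | 623 |

Columns: host plus the 2 distinct level values (DEBUG, WARN).
For example, row DF9 column DEBUG takes count=39 from the long row (DF9, DEBUG).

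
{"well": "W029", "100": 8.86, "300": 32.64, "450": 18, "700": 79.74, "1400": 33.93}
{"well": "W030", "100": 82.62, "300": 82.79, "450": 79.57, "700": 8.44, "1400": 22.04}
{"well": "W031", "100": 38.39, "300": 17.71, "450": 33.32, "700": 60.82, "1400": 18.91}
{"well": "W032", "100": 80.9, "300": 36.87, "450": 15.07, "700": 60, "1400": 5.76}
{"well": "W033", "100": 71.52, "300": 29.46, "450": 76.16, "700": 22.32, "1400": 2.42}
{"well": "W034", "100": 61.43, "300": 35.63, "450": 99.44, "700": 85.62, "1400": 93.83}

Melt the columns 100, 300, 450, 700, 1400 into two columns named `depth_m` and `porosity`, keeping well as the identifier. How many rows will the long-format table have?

6 well values × 5 melted columns = 30 rows.

30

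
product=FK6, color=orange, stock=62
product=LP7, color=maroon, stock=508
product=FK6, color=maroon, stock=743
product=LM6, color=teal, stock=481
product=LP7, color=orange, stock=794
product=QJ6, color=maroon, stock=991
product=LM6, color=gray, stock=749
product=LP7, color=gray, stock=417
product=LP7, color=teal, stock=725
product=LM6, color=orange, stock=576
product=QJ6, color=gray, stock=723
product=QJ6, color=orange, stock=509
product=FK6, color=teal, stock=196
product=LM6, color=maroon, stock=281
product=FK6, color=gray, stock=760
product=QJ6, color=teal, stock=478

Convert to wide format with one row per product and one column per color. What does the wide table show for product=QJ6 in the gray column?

Wide layout: rows indexed by product, columns are the 4 distinct color values (orange, maroon, teal, gray).
Cell (product=QJ6, color=gray) draws from the long row where product=QJ6 and color=gray, which has stock=723.

723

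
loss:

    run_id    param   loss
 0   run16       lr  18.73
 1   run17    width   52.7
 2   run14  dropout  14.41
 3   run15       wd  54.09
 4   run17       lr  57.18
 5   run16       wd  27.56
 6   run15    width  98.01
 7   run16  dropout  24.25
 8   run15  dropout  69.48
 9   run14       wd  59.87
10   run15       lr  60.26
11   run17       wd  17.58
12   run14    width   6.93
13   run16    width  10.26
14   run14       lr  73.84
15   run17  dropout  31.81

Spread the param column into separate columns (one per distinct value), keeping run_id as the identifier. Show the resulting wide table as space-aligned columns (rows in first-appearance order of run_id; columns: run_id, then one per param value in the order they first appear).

run_id  lr     width  dropout  wd   
run16   18.73  10.26  24.25    27.56
run17   57.18  52.7   31.81    17.58
run14   73.84  6.93   14.41    59.87
run15   60.26  98.01  69.48    54.09

Columns: run_id plus the 4 distinct param values (lr, width, dropout, wd).
For example, row run16 column lr takes loss=18.73 from the long row (run16, lr).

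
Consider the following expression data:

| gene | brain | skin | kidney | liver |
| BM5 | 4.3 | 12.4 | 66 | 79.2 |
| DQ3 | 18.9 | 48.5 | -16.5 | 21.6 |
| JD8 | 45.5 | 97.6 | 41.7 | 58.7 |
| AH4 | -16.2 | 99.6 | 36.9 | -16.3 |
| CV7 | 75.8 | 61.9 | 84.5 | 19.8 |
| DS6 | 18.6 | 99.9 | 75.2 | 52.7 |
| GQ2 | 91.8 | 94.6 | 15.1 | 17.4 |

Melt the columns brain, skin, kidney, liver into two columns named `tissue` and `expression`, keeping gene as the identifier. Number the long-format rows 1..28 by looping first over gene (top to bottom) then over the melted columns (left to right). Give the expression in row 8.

28 rows total (7 × 4). Row 8: index ⌊(8-1)/4⌋ = 1 into gene → DQ3; (8-1) mod 4 = 3 into the melted columns → liver.
So row 8 is (DQ3, liver, 21.6); expression = 21.6.

21.6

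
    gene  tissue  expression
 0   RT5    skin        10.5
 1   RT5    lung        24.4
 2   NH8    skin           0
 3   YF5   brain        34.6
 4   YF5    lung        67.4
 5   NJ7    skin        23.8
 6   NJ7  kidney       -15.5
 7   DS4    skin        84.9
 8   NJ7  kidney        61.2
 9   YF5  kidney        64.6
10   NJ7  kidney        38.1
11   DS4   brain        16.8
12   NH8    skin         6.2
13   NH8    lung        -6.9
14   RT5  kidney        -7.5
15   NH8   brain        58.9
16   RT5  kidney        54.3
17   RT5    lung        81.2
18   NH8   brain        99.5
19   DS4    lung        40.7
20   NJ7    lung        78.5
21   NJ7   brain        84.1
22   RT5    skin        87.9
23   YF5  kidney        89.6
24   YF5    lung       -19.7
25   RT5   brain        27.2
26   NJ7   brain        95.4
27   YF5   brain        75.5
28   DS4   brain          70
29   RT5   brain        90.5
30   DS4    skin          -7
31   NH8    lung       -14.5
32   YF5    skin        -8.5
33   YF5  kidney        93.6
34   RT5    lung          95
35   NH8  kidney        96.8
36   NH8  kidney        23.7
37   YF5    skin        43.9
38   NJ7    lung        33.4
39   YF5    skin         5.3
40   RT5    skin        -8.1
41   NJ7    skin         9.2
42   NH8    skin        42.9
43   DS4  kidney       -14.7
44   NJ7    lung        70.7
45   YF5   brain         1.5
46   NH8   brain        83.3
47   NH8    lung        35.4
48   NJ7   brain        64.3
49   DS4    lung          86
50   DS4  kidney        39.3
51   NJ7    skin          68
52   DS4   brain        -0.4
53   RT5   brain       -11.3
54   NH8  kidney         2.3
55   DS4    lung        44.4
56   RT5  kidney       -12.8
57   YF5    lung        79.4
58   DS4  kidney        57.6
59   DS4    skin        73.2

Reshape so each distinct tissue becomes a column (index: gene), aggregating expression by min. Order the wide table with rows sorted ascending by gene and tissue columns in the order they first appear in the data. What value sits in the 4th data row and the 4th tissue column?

With rows sorted ascending by gene, row 4 is gene=RT5. tissue columns in first-appearance order: skin, lung, brain, kidney; column 4 is kidney.
Long rows with gene=RT5, tissue=kidney: min(-7.5, 54.3, -12.8) = -12.8.

-12.8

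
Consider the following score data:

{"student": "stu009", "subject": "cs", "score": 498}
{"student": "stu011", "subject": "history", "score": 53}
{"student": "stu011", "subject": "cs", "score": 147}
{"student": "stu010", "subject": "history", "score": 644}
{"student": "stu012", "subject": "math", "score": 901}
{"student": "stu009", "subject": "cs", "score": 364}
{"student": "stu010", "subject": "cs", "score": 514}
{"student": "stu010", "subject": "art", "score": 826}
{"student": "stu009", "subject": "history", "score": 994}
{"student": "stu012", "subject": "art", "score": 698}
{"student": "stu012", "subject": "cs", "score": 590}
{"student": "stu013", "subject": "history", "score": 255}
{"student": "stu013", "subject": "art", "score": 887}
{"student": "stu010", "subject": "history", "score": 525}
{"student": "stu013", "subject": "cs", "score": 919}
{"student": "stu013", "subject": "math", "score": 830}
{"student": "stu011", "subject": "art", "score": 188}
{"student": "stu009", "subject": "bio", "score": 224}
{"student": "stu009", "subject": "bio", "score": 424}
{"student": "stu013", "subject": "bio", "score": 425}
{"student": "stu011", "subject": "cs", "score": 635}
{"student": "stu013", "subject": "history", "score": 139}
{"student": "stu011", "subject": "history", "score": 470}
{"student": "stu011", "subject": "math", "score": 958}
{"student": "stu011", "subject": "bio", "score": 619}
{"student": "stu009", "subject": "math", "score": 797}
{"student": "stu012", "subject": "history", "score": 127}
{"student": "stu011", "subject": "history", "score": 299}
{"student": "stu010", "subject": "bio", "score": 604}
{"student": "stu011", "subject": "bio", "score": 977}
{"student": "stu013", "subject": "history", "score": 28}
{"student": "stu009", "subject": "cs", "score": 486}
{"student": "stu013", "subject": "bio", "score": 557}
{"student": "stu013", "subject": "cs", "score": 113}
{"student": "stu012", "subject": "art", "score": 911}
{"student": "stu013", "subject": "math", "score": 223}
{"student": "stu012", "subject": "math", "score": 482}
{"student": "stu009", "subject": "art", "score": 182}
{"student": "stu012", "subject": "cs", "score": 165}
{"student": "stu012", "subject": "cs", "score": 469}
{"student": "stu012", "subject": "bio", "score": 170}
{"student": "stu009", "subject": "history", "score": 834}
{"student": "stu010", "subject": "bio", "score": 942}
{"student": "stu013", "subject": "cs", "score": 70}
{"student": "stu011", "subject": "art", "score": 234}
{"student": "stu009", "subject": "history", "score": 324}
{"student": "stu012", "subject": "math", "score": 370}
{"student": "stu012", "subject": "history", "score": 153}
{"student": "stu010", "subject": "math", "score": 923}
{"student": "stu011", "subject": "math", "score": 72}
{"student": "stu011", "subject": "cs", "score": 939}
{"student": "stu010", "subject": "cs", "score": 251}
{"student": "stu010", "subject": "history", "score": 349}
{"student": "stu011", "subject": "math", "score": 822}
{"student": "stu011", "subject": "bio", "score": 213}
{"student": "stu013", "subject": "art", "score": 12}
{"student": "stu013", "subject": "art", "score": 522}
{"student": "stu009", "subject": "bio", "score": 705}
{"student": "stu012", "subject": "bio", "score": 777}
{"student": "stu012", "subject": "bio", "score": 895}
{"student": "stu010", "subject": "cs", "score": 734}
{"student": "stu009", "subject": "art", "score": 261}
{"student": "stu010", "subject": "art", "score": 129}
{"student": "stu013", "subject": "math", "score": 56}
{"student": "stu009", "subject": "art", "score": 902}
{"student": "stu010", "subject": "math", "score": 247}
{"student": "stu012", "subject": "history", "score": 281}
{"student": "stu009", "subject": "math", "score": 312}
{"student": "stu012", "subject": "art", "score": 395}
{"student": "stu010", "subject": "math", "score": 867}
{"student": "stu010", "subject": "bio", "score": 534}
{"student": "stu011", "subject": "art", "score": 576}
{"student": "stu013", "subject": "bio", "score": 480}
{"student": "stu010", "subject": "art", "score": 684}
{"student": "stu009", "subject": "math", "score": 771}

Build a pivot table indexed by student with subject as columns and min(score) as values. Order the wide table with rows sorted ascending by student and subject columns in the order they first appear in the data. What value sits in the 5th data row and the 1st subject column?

70

With rows sorted ascending by student, row 5 is student=stu013. subject columns in first-appearance order: cs, history, math, art, bio; column 1 is cs.
Long rows with student=stu013, subject=cs: min(919, 113, 70) = 70.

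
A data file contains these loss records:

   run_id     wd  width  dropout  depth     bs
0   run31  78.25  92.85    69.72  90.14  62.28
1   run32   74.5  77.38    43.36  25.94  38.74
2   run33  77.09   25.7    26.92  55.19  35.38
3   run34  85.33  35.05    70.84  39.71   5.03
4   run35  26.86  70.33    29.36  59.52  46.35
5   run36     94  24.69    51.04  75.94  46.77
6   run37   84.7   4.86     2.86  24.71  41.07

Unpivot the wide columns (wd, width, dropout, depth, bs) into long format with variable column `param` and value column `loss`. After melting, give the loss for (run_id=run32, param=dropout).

Unpivoting turns each (run_id, wide-column) pair into one long row.
The wide cell at row run32, column dropout holds 43.36, so the long row (run32, dropout) has loss=43.36.

43.36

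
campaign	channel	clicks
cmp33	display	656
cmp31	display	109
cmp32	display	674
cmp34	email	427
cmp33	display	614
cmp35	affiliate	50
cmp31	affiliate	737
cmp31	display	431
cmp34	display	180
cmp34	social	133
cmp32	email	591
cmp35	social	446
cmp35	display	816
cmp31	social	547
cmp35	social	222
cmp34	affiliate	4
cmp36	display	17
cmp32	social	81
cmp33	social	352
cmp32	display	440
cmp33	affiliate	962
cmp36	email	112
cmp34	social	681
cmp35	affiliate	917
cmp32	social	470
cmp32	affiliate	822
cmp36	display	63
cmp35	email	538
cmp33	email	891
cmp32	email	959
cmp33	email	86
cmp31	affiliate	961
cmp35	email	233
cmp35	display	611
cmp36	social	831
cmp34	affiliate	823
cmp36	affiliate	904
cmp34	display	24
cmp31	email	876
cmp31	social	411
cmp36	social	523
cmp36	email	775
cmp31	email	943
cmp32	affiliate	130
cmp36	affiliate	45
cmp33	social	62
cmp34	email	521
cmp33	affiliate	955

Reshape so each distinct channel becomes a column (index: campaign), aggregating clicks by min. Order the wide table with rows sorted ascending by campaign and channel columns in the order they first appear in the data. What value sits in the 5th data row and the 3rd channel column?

With rows sorted ascending by campaign, row 5 is campaign=cmp35. channel columns in first-appearance order: display, email, affiliate, social; column 3 is affiliate.
Long rows with campaign=cmp35, channel=affiliate: min(50, 917) = 50.

50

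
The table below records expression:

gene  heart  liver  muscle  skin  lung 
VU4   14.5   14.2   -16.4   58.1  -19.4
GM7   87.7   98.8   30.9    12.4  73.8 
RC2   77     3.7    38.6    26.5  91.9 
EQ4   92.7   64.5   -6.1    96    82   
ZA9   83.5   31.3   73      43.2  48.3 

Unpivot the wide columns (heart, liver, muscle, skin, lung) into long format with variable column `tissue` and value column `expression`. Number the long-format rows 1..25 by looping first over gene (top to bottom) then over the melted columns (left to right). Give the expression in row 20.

82

25 rows total (5 × 5). Row 20: index ⌊(20-1)/5⌋ = 3 into gene → EQ4; (20-1) mod 5 = 4 into the melted columns → lung.
So row 20 is (EQ4, lung, 82); expression = 82.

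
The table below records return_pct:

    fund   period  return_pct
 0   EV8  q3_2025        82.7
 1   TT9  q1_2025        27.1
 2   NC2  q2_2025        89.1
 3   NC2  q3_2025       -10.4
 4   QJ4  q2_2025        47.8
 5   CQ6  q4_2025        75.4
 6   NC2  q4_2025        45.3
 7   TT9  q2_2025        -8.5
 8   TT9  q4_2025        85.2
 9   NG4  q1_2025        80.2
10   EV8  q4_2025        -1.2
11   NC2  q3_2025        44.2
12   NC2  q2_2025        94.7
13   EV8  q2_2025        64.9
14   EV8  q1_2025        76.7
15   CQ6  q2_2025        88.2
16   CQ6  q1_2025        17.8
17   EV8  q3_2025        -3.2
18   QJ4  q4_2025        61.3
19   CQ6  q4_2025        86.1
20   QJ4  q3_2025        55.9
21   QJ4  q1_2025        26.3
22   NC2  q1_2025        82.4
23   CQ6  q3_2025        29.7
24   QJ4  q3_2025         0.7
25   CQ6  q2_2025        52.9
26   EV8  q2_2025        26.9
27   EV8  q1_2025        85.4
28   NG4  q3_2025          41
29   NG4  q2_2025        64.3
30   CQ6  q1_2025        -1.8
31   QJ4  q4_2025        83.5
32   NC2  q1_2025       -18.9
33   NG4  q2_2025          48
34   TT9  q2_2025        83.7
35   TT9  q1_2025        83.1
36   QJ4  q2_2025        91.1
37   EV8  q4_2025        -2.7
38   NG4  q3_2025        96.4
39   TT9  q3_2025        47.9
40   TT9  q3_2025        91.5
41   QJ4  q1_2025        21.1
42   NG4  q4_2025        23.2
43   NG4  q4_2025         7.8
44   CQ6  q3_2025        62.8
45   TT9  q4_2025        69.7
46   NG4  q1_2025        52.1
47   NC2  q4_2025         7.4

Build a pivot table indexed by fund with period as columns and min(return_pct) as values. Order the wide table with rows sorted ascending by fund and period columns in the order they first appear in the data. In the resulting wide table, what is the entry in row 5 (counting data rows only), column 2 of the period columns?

21.1

With rows sorted ascending by fund, row 5 is fund=QJ4. period columns in first-appearance order: q3_2025, q1_2025, q2_2025, q4_2025; column 2 is q1_2025.
Long rows with fund=QJ4, period=q1_2025: min(26.3, 21.1) = 21.1.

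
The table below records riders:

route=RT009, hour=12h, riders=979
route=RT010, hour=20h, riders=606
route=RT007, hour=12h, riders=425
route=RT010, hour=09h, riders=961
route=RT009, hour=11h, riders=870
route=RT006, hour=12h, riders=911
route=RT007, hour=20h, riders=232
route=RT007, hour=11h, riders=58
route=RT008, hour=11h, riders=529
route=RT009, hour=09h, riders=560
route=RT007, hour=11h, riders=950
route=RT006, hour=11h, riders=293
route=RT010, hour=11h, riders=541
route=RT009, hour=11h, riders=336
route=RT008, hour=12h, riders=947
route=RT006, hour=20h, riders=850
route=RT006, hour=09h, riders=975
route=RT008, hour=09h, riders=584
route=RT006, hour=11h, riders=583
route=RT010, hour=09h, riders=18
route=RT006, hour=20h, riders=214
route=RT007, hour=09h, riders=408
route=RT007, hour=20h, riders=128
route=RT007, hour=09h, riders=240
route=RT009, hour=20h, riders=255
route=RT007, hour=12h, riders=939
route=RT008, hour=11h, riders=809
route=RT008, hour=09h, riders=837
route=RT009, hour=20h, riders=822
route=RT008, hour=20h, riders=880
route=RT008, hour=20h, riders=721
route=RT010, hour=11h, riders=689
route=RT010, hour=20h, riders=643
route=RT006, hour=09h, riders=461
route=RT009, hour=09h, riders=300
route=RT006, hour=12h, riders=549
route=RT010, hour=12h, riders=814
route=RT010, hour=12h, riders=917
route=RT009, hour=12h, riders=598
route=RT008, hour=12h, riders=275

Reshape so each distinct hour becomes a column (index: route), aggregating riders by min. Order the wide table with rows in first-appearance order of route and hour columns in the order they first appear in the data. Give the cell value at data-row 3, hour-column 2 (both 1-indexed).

128

With rows in first-appearance order of route, row 3 is route=RT007. hour columns in first-appearance order: 12h, 20h, 09h, 11h; column 2 is 20h.
Long rows with route=RT007, hour=20h: min(232, 128) = 128.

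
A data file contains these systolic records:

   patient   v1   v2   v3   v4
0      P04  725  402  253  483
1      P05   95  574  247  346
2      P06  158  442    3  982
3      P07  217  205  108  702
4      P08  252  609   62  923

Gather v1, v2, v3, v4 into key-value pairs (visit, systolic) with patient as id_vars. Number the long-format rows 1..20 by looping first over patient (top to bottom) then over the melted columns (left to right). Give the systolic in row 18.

609

20 rows total (5 × 4). Row 18: index ⌊(18-1)/4⌋ = 4 into patient → P08; (18-1) mod 4 = 1 into the melted columns → v2.
So row 18 is (P08, v2, 609); systolic = 609.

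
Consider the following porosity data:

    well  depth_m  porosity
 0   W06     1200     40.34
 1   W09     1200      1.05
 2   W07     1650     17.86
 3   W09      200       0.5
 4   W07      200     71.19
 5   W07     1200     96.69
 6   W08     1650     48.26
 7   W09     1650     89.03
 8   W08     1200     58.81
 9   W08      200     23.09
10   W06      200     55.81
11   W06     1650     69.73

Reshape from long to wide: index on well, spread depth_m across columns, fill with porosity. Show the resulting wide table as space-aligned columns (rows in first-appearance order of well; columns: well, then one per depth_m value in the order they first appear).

well  1200   1650   200  
W06   40.34  69.73  55.81
W09   1.05   89.03  0.5  
W07   96.69  17.86  71.19
W08   58.81  48.26  23.09

Columns: well plus the 3 distinct depth_m values (1200, 1650, 200).
For example, row W06 column 1200 takes porosity=40.34 from the long row (W06, 1200).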